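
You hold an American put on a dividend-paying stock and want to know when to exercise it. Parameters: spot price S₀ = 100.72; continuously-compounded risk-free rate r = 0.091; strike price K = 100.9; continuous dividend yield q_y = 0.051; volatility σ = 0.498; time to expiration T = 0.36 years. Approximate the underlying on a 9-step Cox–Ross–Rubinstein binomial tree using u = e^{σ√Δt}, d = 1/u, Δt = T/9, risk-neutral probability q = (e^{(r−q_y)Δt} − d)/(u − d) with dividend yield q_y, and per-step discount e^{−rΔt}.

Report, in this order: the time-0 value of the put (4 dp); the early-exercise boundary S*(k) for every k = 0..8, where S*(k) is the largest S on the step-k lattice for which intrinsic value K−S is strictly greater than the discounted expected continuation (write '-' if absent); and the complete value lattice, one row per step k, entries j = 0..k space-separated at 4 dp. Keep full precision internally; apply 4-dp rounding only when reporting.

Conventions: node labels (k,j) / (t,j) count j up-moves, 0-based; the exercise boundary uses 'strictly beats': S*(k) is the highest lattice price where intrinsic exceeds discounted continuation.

price = 11.5687
boundary = - - - - 67.6227 61.2121 67.6227 74.7048 82.5286
tree:
11.5687
15.7551 7.1776
20.8639 10.4088 3.7751
26.7898 14.6820 5.9159 1.5135
33.2773 20.0519 9.0483 2.6096 0.3523
39.6879 26.3822 13.4314 4.4278 0.6842 0.0000
45.4909 33.2773 19.2052 7.3560 1.3286 0.0000 0.0000
50.7437 39.6879 26.1952 11.8725 2.5800 0.0000 0.0000 0.0000
55.4985 45.4909 33.2773 18.3714 5.0099 0.0000 0.0000 0.0000 0.0000
59.8026 50.7437 39.6879 26.1952 9.7283 0.0000 0.0000 0.0000 0.0000 0.0000

params: Δt=0.04000 u=1.10473 d=0.90520 q=0.48315 e^(-rΔt)=0.99637
t_9 payoffs: 59.8026 50.7437 39.6879 26.1952 9.7283 0.0000 0.0000 0.0000 0.0000 0.0000
t_8: node(8,0) S=45.4015 payoff=55.4985 vs cont=55.2245 → 55.4985 [stop]  node(8,1) S=55.4091 payoff=45.4909 vs cont=45.2372 → 45.4909 [stop]  node(8,2) S=67.6227 payoff=33.2773 vs cont=33.0485 → 33.2773 [stop]  node(8,3) S=82.5286 payoff=18.3714 vs cont=18.1730 → 18.3714 [stop]  node(8,4) S=100.7200 payoff=0.1800 vs cont=5.0099 → 5.0099 [wait]  node(8,5) S=122.9213 payoff=0.0000 vs cont=0.0000 → 0.0000 [wait]  node(8,6) S=150.0164 payoff=0.0000 vs cont=0.0000 → 0.0000 [wait]  node(8,7) S=183.0839 payoff=0.0000 vs cont=0.0000 → 0.0000 [wait]  node(8,8) S=223.4403 payoff=0.0000 vs cont=0.0000 → 0.0000 [wait]  ⇒ S*(8)=82.5286
t_7: node(7,0) S=50.1563 payoff=50.7437 vs cont=50.4793 → 50.7437 [stop]  node(7,1) S=61.2121 payoff=39.6879 vs cont=39.4461 → 39.6879 [stop]  node(7,2) S=74.7048 payoff=26.1952 vs cont=25.9808 → 26.1952 [stop]  node(7,3) S=91.1717 payoff=9.7283 vs cont=11.8725 → 11.8725 [wait]  node(7,4) S=111.2683 payoff=0.0000 vs cont=2.5800 → 2.5800 [wait]  node(7,5) S=135.7947 payoff=0.0000 vs cont=0.0000 → 0.0000 [wait]  node(7,6) S=165.7274 payoff=0.0000 vs cont=0.0000 → 0.0000 [wait]  node(7,7) S=202.2581 payoff=0.0000 vs cont=0.0000 → 0.0000 [wait]  ⇒ S*(7)=74.7048
t_6: node(6,0) S=55.4091 payoff=45.4909 vs cont=45.2372 → 45.4909 [stop]  node(6,1) S=67.6227 payoff=33.2773 vs cont=33.0485 → 33.2773 [stop]  node(6,2) S=82.5286 payoff=18.3714 vs cont=19.2052 → 19.2052 [wait]  node(6,3) S=100.7200 payoff=0.1800 vs cont=7.3560 → 7.3560 [wait]  node(6,4) S=122.9213 payoff=0.0000 vs cont=1.3286 → 1.3286 [wait]  node(6,5) S=150.0164 payoff=0.0000 vs cont=0.0000 → 0.0000 [wait]  node(6,6) S=183.0839 payoff=0.0000 vs cont=0.0000 → 0.0000 [wait]  ⇒ S*(6)=67.6227
t_5: node(5,0) S=61.2121 payoff=39.6879 vs cont=39.4461 → 39.6879 [stop]  node(5,1) S=74.7048 payoff=26.1952 vs cont=26.3822 → 26.3822 [wait]  node(5,2) S=91.1717 payoff=9.7283 vs cont=13.4314 → 13.4314 [wait]  node(5,3) S=111.2683 payoff=0.0000 vs cont=4.4278 → 4.4278 [wait]  node(5,4) S=135.7947 payoff=0.0000 vs cont=0.6842 → 0.6842 [wait]  node(5,5) S=165.7274 payoff=0.0000 vs cont=0.0000 → 0.0000 [wait]  ⇒ S*(5)=61.2121
t_4: node(4,0) S=67.6227 payoff=33.2773 vs cont=33.1385 → 33.2773 [stop]  node(4,1) S=82.5286 payoff=18.3714 vs cont=20.0519 → 20.0519 [wait]  node(4,2) S=100.7200 payoff=0.1800 vs cont=9.0483 → 9.0483 [wait]  node(4,3) S=122.9213 payoff=0.0000 vs cont=2.6096 → 2.6096 [wait]  node(4,4) S=150.0164 payoff=0.0000 vs cont=0.3523 → 0.3523 [wait]  ⇒ S*(4)=67.6227
t_3: node(3,0) S=74.7048 payoff=26.1952 vs cont=26.7898 → 26.7898 [wait]  node(3,1) S=91.1717 payoff=9.7283 vs cont=14.6820 → 14.6820 [wait]  node(3,2) S=111.2683 payoff=0.0000 vs cont=5.9159 → 5.9159 [wait]  node(3,3) S=135.7947 payoff=0.0000 vs cont=1.5135 → 1.5135 [wait]  ⇒ S*(3)=-
t_2: node(2,0) S=82.5286 payoff=18.3714 vs cont=20.8639 → 20.8639 [wait]  node(2,1) S=100.7200 payoff=0.1800 vs cont=10.4088 → 10.4088 [wait]  node(2,2) S=122.9213 payoff=0.0000 vs cont=3.7751 → 3.7751 [wait]  ⇒ S*(2)=-
t_1: node(1,0) S=91.1717 payoff=9.7283 vs cont=15.7551 → 15.7551 [wait]  node(1,1) S=111.2683 payoff=0.0000 vs cont=7.1776 → 7.1776 [wait]  ⇒ S*(1)=-
t_0: node(0,0) S=100.7200 payoff=0.1800 vs cont=11.5687 → 11.5687 [wait]  ⇒ S*(0)=-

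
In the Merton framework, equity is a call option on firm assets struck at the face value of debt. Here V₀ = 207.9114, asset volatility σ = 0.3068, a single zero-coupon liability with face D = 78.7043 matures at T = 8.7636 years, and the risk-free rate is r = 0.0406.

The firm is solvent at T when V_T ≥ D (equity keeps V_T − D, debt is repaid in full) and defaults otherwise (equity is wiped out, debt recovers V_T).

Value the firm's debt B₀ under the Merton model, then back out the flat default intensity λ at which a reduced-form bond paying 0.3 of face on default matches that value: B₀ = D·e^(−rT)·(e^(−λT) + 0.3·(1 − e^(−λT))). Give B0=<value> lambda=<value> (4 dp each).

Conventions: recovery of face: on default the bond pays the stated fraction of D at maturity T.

B0=52.2514 lambda=0.0089

With assets at 207.9114 and a single debt payment of 78.7043 at 8.7636 years:
d₁ = [ln(V₀/D) + (r + σ²/2)T] / (σ√T)
   = [ln(207.9114/78.7043) + (0.0406 + 0.5·0.3068²)·8.7636] / (0.3068·√8.7636)
   = [0.971414 + 0.768245] / 0.908232 = 1.915435
d₂ = d₁ − σ√T = 1.915435 − 0.908232 = 1.007203
N(d₁) = 0.972281,  N(d₂) = 0.843081,  e^(−rT) = 0.700611
E₀ = V₀·N(d₁) − D·e^(−rT)·N(d₂)
   = 207.9114·0.972281 − 78.7043·0.700611·0.843081 = 155.659950
B₀ = V₀ − E₀ = 207.9114 − 155.659950 = 52.251450
e^(−λT) = (B₀·e^(rT)/D − 0.3)/(1 − 0.3) = (52.2514·1.427325/78.7043 − 0.3)/0.7 = 0.92513454
λ = −ln(0.92513454)/8.7636 = 0.008879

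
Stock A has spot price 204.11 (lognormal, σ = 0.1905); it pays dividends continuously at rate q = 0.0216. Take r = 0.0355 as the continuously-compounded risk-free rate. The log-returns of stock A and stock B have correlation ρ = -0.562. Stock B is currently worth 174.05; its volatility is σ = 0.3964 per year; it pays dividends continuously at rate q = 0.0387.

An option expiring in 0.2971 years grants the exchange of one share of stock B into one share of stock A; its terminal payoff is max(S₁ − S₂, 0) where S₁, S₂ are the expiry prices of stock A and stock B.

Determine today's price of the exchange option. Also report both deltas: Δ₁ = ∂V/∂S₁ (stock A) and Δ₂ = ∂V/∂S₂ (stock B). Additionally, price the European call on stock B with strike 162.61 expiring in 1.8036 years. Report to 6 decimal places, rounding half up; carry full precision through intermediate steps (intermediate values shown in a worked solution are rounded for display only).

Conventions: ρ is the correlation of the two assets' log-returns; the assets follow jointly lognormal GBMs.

exchange price = 40.176099
Δ1 = 0.757969
Δ2 = -0.658046
price(stock B call K=162.61) = 38.157808

σ_eff = √(σ₁² + σ₂² − 2ρσ₁σ₂) = √(0.1905² + 0.3964² − 2·-0.562·0.1905·0.3964) = 0.527543
d₁ = (ln(S₁/S₂) + (q₂ − q₁ + σ_eff²/2)T) / (σ_eff√T) = (ln(204.11/174.05) + (0.0387 − 0.0216 + 0.139151)·0.2971) / 0.287547 = 0.715495
d₂ = d₁ − σ_eff√T = 0.715495 − 0.287547 = 0.427948
N(d₁) = 0.762848,  N(d₂) = 0.665656
V = S₁·e^{−q₁T}·N(d₁) − S₂·e^{−q₂T}·N(d₂) = 154.708981 − 114.532882 = 40.176099
Δ₁ = e^{−q₁T}·N(d₁) = 0.757969;  Δ₂ = −e^{−q₂T}·N(d₂) = -0.658046
[vanilla: stock B call K=162.61]
σ√T = 0.3964·√1.8036 = 0.532358
d₁ = (ln(S/K) + (r−q+σ²/2)T) / (σ√T) = (ln(174.05/162.61) + (0.0355−0.0387+0.3964²/2)·1.8036) / 0.532358 = (0.067988 + 0.135931) / 0.532358 = 0.383048
d₂ = d₁ − σ√T = 0.383048 − 0.532358 = -0.149310
e^{−rT} = 0.937979
e^{−qT} = 0.932581
N(d₁) = 0.649158,  N(d₂) = 0.440655
price = S·e^{−qT}·N(d₁) − K·e^{−rT}·N(d₂) = 105.368558 − 67.210750 = 38.157808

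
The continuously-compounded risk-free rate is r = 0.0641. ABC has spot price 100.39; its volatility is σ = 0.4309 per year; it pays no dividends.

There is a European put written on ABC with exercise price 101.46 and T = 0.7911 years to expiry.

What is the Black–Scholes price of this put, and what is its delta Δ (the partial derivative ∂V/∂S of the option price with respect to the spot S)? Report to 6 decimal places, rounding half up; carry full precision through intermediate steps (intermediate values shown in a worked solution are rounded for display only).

σ√T = 0.4309·√0.7911 = 0.383259
d₁ = (ln(S/K) + (r+σ²/2)T) / (σ√T) = (ln(100.39/101.46) + (0.0641+0.4309²/2)·0.7911) / 0.383259 = (-0.010602 + 0.124153) / 0.383259 = 0.296278
d₂ = d₁ − σ√T = 0.296278 − 0.383259 = -0.086981
e^{−rT} = 0.950555
N(−d₁) = 0.383509,  N(−d₂) = 0.534657
Put price V = K·e^{−rT}·N(−d₂) − S·N(−d₁) = 51.564044 − 38.500459 = 13.063584
Δ = −N(−d₁) = -0.383509

price = 13.063584
Δ = -0.383509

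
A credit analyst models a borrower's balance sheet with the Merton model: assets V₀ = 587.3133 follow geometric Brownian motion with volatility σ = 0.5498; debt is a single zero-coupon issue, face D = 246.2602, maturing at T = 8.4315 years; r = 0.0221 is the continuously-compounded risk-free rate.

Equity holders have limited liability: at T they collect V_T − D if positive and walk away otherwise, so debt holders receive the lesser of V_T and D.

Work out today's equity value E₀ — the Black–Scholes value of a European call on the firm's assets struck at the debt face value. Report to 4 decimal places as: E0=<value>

E0=453.8367

With assets at 587.3133 and a single debt payment of 246.2602 at 8.4315 years:
d₁ = [ln(V₀/D) + (r + σ²/2)T] / (σ√T)
   = [ln(587.3133/246.2602) + (0.0221 + 0.5·0.5498²)·8.4315] / (0.5498·√8.4315)
   = [0.869170 + 1.460673] / 1.596457 = 1.459384
d₂ = d₁ − σ√T = 1.459384 − 1.596457 = -0.137073
N(d₁) = 0.927770,  N(d₂) = 0.445487,  e^(−rT) = 0.829995
E₀ = V₀·N(d₁) − D·e^(−rT)·N(d₂)
   = 587.3133·0.927770 − 246.2602·0.829995·0.445487 = 453.836748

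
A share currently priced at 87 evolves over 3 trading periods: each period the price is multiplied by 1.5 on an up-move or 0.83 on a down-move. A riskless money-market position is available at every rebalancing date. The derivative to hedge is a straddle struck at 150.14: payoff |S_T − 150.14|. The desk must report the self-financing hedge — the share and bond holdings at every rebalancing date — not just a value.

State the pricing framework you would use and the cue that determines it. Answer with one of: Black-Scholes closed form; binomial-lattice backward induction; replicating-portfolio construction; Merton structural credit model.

framework: replicating-portfolio construction

Key observation: the mandate to exhibit the hedge at every date and state singles out the replicating-portfolio construction on the 3-period tree with factors 1.5 and 0.83 from 87.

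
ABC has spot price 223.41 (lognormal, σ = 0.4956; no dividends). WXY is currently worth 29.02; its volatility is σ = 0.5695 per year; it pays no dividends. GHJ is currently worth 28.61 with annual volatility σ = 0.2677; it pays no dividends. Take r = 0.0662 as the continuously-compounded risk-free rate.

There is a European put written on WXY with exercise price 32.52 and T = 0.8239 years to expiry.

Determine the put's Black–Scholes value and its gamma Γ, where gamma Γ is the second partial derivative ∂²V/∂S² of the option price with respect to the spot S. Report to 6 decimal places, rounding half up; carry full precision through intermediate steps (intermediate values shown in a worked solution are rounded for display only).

price = 7.025683
Γ = 0.026321

σ√T = 0.5695·√0.8239 = 0.516929
d₁ = (ln(S/K) + (r+σ²/2)T) / (σ√T) = (ln(29.02/32.52) + (0.0662+0.5695²/2)·0.8239) / 0.516929 = (-0.113870 + 0.188150) / 0.516929 = 0.143695
d₂ = d₁ − σ√T = 0.143695 − 0.516929 = -0.373234
e^{−rT} = 0.946919
N(−d₁) = 0.442871,  N(−d₂) = 0.645513
Put price V = K·e^{−rT}·N(−d₂) − S·N(−d₁) = 19.877793 − 12.852110 = 7.025683
φ(d₁) = (1/√(2π))·e^{−d₁²/2} = 0.394845
Γ = φ(d₁) / (S·σ·√T) = 0.026321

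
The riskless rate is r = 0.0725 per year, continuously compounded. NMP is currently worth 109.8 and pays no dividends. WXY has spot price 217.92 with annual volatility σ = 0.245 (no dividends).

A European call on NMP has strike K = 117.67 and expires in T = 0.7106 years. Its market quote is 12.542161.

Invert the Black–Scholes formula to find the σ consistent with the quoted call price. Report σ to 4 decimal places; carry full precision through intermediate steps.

At σ = 0.3638 the Black–Scholes value reproduces the quote:
σ√T = 0.3638·√0.7106 = 0.306673
d₁ = (ln(S/K) + (r+σ²/2)T) / (σ√T) = (ln(109.8/117.67) + (0.0725+0.3638²/2)·0.7106) / 0.306673 = (-0.069224 + 0.098543) / 0.306673 = 0.095604
d₂ = d₁ − σ√T = 0.095604 − 0.306673 = -0.211069
e^{−rT} = 0.949786
N(d₁) = 0.538082,  N(d₂) = 0.416417
V = S·N(d₁) − K·e^{−rT}·N(d₂) = 59.081439 − 46.539278 = 12.542161 (equal to the quote); since ∂V/∂σ > 0 for all σ, the implied volatility is unique

sigma = 0.3638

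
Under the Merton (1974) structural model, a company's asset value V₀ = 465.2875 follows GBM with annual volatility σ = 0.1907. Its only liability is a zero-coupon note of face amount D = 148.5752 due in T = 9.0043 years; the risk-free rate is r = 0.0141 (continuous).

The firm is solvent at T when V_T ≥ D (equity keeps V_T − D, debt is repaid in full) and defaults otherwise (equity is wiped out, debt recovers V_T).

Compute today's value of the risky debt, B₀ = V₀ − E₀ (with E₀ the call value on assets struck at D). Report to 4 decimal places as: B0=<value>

Equity is a call on the firm's assets struck at D = 148.5752:
d₁ = [ln(V₀/D) + (r + σ²/2)T] / (σ√T)
   = [ln(465.2875/148.5752) + (0.0141 + 0.5·0.1907²)·9.0043] / (0.1907·√9.0043)
   = [1.141564 + 0.290688] / 0.572237 = 2.502902
d₂ = d₁ − σ√T = 2.502902 − 0.572237 = 1.930665
N(d₁) = 0.993841,  N(d₂) = 0.973238,  e^(−rT) = 0.880768
E₀ = V₀·N(d₁) − D·e^(−rT)·N(d₂)
   = 465.2875·0.993841 − 148.5752·0.880768·0.973238 = 335.063583
B₀ = V₀ − E₀ = 465.2875 − 335.063583 = 130.223917

B0=130.2239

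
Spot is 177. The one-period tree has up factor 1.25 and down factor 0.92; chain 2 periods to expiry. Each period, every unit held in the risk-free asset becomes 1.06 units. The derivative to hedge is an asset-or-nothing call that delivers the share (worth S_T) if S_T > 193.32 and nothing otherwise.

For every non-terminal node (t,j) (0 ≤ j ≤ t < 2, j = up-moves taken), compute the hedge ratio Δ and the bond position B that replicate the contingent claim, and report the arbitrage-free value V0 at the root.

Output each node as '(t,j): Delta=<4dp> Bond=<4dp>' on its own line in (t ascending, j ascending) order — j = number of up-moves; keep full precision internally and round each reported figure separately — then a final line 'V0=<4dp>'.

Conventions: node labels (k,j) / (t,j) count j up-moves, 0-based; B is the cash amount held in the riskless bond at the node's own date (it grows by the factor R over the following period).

The replicating-portfolio and risk-neutral prices coincide; use p* = (1.06−0.92)/(1.25−0.92) = 0.4242 for the latter.
Terminal payoffs: V(2,0)=0.0000, V(2,1)=203.5500, V(2,2)=276.5625
  t=1,j=0: stock 162.8400 → up 203.5500 (V=203.5500), down 149.8128 (V=0.0000). Price 81.4666; hedge Δ=3.7879, bond B=-535.3516.
  t=1,j=1: stock 221.2500 → up 276.5625 (V=276.5625), down 203.5500 (V=203.5500). Price 221.2500; hedge Δ=1.0000, bond B=0.0000.
  t=0,j=0: stock 177.0000 → up 221.2500 (V=221.2500), down 162.8400 (V=81.4666). Price 132.8006; hedge Δ=2.3931, bond B=-290.7856.
Verification: the root portfolio costs Δ(0,0)·S0 + B(0,0) = 132.8006, matching V0.

(0,0): Delta=2.3931 Bond=-290.7856
(1,0): Delta=3.7879 Bond=-535.3516
(1,1): Delta=1.0000 Bond=0.0000
V0=132.8006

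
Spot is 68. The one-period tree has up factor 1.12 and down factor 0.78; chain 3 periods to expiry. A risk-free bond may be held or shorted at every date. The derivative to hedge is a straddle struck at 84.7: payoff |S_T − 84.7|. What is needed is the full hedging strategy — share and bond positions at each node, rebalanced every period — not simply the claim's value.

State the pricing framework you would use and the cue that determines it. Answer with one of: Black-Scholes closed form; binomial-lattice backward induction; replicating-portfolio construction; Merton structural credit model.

Key observation: what is demanded is not a single number but the (Δ, B) position at each node of the 1.12/0.78 tree starting at 68; constructing those positions is the replicating-portfolio method.

framework: replicating-portfolio construction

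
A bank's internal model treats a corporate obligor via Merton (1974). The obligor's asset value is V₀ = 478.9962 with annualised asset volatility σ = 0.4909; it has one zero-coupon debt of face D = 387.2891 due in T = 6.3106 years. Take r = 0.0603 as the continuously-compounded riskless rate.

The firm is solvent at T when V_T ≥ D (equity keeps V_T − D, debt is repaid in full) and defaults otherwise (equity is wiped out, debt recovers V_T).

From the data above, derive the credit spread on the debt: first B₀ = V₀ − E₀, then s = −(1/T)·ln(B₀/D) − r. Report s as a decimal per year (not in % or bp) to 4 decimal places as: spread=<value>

spread=0.0582

Apply the equity-as-call identities (strike 387.2891, horizon 6.3106 years):
d₁ = [ln(V₀/D) + (r + σ²/2)T] / (σ√T)
   = [ln(478.9962/387.2891) + (0.0603 + 0.5·0.4909²)·6.3106] / (0.4909·√6.3106)
   = [0.212521 + 1.140902] / 1.233185 = 1.097502
d₂ = d₁ − σ√T = 1.097502 − 1.233185 = -0.135683
N(d₁) = 0.863789,  N(d₂) = 0.446036,  e^(−rT) = 0.683500
E₀ = V₀·N(d₁) − D·e^(−rT)·N(d₂)
   = 478.9962·0.863789 − 387.2891·0.683500·0.446036 = 295.680639
B₀ = V₀ − E₀ = 478.9962 − 295.680639 = 183.315561
spread = −(1/T)·ln(B₀/D) − r = −(1/6.3106)·ln(183.315561/387.2891) − 0.0603 = 0.05822477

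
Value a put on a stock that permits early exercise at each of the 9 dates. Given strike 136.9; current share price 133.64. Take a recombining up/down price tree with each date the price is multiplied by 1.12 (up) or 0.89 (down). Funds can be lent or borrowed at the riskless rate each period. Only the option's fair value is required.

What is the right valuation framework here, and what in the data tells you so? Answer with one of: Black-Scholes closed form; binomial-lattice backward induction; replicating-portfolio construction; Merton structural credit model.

framework: binomial-lattice backward induction

Key observation: an American put (K = 136.9, S₀ = 133.64) on a 9-date tree has no closed form — the optimal stopping decision is embedded and must be resolved recursively from expiry.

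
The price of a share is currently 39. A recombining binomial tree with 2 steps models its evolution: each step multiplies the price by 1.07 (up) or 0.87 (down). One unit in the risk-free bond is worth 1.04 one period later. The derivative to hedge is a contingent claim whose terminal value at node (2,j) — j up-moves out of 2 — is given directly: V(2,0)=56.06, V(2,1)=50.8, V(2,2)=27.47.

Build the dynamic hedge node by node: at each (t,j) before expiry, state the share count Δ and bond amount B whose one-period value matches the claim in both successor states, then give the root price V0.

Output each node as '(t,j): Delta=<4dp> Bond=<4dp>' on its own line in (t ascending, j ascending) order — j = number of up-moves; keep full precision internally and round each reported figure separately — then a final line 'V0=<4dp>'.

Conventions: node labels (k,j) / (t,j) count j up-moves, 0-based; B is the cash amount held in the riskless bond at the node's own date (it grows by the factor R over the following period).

(0,0): Delta=-2.5419 Bond=130.6248
(1,0): Delta=-0.7751 Bond=75.9048
(1,1): Delta=-2.7954 Bond=146.4284
V0=31.4926

No-arbitrage ⇒ martingale measure with p* = (R−d)/(u−d) = 0.8500.
Payoffs at expiry: V(2,0)=56.0600, V(2,1)=50.8000, V(2,2)=27.4700
Node (1,0) S=33.9300: V=(p*·50.8000+(1−p*)·56.0600)/1.04=49.6048; Δ=(50.8000−56.0600)/(36.3051−29.5191)=-0.7751; B=V−Δ·S=75.9048
Node (1,1) S=41.7300: V=(p*·27.4700+(1−p*)·50.8000)/1.04=29.7784; Δ=(27.4700−50.8000)/(44.6511−36.3051)=-2.7954; B=V−Δ·S=146.4284
Node (0,0) S=39.0000: V=(p*·29.7784+(1−p*)·49.6048)/1.04=31.4926; Δ=(29.7784−49.6048)/(41.7300−33.9300)=-2.5419; B=V−Δ·S=130.6248
Sanity check at the root: Δ(0,0)·S0 + B(0,0) reproduces V0 = 31.4926.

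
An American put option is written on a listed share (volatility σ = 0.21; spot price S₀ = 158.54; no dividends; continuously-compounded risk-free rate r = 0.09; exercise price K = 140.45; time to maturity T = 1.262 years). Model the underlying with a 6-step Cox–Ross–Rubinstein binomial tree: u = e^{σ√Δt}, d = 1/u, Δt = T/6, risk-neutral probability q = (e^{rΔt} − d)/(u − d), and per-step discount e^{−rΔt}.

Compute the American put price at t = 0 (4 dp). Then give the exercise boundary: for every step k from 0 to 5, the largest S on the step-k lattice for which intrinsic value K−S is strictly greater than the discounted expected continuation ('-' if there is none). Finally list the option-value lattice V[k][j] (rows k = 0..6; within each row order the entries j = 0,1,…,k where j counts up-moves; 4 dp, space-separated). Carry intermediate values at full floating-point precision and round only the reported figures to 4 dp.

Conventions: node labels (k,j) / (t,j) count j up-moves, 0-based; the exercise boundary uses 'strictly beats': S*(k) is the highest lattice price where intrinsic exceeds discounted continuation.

price = 3.5235
boundary = - - - 118.7566 107.8526 118.7566
tree:
3.5235
6.6666 1.3174
12.2481 2.7626 0.2930
21.6934 5.6739 0.7026 0.0000
32.5974 11.3262 1.6847 0.0000 0.0000
42.5002 21.6934 4.0398 0.0000 0.0000 0.0000
51.4938 32.5974 9.6871 0.0000 0.0000 0.0000 0.0000

Δt=0.21033, u=1.10110, d=0.90818, q=0.57500, disc=e^(-rΔt)=0.98125
k=6 terminal: V=max(K-S,0) → 51.4938 32.5974 9.6871 0.0000 0.0000 0.0000 0.0000
k=5: j=0 S=97.9498 intr=42.5002 cont=39.8665 V=42.5002[EX]; j=1 S=118.7566 intr=21.6934 cont=19.0597 V=21.6934[EX]; j=2 S=143.9832 intr=0.0000 cont=4.0398 V=4.0398[hold]; j=3 S=174.5685 intr=0.0000 cont=0.0000 V=0.0000[hold]; j=4 S=211.6509 intr=0.0000 cont=0.0000 V=0.0000[hold]; j=5 S=256.6104 intr=0.0000 cont=0.0000 V=0.0000[hold]  S*(5)=118.7566
k=4: j=0 S=107.8526 intr=32.5974 cont=29.9637 V=32.5974[EX]; j=1 S=130.7629 intr=9.6871 cont=11.3262 V=11.3262[hold]; j=2 S=158.5400 intr=0.0000 cont=1.6847 V=1.6847[hold]; j=3 S=192.2175 intr=0.0000 cont=0.0000 V=0.0000[hold]; j=4 S=233.0490 intr=0.0000 cont=0.0000 V=0.0000[hold]  S*(4)=107.8526
k=3: j=0 S=118.7566 intr=21.6934 cont=19.9845 V=21.6934[EX]; j=1 S=143.9832 intr=0.0000 cont=5.6739 V=5.6739[hold]; j=2 S=174.5685 intr=0.0000 cont=0.7026 V=0.7026[hold]; j=3 S=211.6509 intr=0.0000 cont=0.0000 V=0.0000[hold]  S*(3)=118.7566
k=2: j=0 S=130.7629 intr=9.6871 cont=12.2481 V=12.2481[hold]; j=1 S=158.5400 intr=0.0000 cont=2.7626 V=2.7626[hold]; j=2 S=192.2175 intr=0.0000 cont=0.2930 V=0.2930[hold]  S*(2)=-
k=1: j=0 S=143.9832 intr=0.0000 cont=6.6666 V=6.6666[hold]; j=1 S=174.5685 intr=0.0000 cont=1.3174 V=1.3174[hold]  S*(1)=-
k=0: j=0 S=158.5400 intr=0.0000 cont=3.5235 V=3.5235[hold]  S*(0)=-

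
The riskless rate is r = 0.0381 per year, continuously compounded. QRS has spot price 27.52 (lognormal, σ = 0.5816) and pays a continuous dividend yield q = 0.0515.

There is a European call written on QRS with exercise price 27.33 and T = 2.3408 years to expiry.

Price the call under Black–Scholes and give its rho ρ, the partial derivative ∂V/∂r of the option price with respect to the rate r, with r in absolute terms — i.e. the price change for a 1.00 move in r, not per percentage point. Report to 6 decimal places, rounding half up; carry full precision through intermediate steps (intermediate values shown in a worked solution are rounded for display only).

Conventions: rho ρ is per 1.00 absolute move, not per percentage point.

price = 8.187361
ρ = 18.627160

σ√T = 0.5816·√2.3408 = 0.889829
d₁ = (ln(S/K) + (r−q+σ²/2)T) / (σ√T) = (ln(27.52/27.33) + (0.0381−0.0515+0.5816²/2)·2.3408) / 0.889829 = (0.006928 + 0.364531) / 0.889829 = 0.417450
d₂ = d₁ − σ√T = 0.417450 − 0.889829 = -0.472379
e^{−rT} = 0.914677
e^{−qT} = 0.886432
N(d₁) = 0.661825,  N(d₂) = 0.318328
Call price V = S·e^{−qT}·N(d₁) − K·e^{−rT}·N(d₂) = 16.144965 − 7.957604 = 8.187361
ρ = K·T·e^{−rT}·N(d₂) = 18.627160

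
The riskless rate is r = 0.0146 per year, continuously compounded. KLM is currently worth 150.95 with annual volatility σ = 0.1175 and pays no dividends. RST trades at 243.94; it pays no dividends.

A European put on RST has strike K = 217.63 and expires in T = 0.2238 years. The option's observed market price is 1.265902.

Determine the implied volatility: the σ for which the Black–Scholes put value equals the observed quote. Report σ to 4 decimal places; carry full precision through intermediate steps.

At σ = 0.2070 the Black–Scholes value reproduces the quote:
σ√T = 0.207·√0.2238 = 0.097927
d₁ = (ln(S/K) + (r+σ²/2)T) / (σ√T) = (ln(243.94/217.63) + (0.0146+0.207²/2)·0.2238) / 0.097927 = (0.114126 + 0.008062) / 0.097927 = 1.247754
d₂ = d₁ − σ√T = 1.247754 − 0.097927 = 1.149827
e^{−rT} = 0.996738
N(−d₁) = 0.106061,  N(−d₂) = 0.125108
V = K·e^{−rT}·N(−d₂) − S·N(−d₁) = 27.138330 − 25.872428 = 1.265902 (the observed quote) — the price is monotone increasing in volatility, hence this σ is the only solution

sigma = 0.2070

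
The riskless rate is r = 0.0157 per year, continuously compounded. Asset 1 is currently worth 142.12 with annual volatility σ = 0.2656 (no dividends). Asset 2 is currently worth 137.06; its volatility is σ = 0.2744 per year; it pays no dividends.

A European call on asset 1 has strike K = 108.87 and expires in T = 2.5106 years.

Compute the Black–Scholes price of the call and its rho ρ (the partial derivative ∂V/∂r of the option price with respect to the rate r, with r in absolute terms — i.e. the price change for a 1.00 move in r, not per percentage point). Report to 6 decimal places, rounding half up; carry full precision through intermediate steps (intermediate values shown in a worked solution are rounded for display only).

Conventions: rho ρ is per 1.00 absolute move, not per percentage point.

price = 44.374187
ρ = 183.215833

σ√T = 0.2656·√2.5106 = 0.420840
d₁ = (ln(S/K) + (r+σ²/2)T) / (σ√T) = (ln(142.12/108.87) + (0.0157+0.2656²/2)·2.5106) / 0.420840 = (0.266517 + 0.127969) / 0.420840 = 0.937380
d₂ = d₁ − σ√T = 0.937380 − 0.420840 = 0.516540
e^{−rT} = 0.961350
N(d₁) = 0.825718,  N(d₂) = 0.697261
Call price V = S·N(d₁) − K·e^{−rT}·N(d₂) = 117.351098 − 72.976911 = 44.374187
ρ = K·T·e^{−rT}·N(d₂) = 183.215833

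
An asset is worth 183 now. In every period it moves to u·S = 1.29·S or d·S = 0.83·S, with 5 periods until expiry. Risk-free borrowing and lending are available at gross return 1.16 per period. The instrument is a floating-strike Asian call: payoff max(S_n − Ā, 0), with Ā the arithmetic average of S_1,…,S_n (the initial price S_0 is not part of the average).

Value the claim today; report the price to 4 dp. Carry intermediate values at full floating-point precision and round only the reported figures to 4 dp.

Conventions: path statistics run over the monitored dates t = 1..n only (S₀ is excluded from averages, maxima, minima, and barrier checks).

price = 45.7884

Risk-neutral up-probability p* = (R−d)/(u−d) = (1.16−0.83)/(1.29−0.83) = 0.7174; the claim prices as the p*-weighted sum of path payoffs discounted by R^5.
Enumerate all 2^5 = 32 price paths (U = up ×1.29, D = down ×0.83); each path with k up-moves has probability p*^k·(1−p*)^(5−k).
DDDDD: Ā=108.3058, payoff=0.0000, prob=0.001803
UDDDD: Ā=168.3307, payoff=0.0000, prob=0.004576
DUDDD: Ā=151.4947, payoff=0.0000, prob=0.004576
UUDDD: Ā=235.4556, payoff=0.0000, prob=0.011616
DDUDD: Ā=137.5208, payoff=0.0000, prob=0.004576
UDUDD: Ā=213.7371, payoff=0.0000, prob=0.011616
DUUDD: Ā=196.9011, payoff=0.0000, prob=0.011616
UUUDD: Ā=306.0271, payoff=0.0000, prob=0.029488
DDDUD: Ā=125.9225, payoff=0.0000, prob=0.004576
UDDUD: Ā=195.7108, payoff=0.0000, prob=0.011616
DUDUD: Ā=178.8748, payoff=0.0000, prob=0.011616
UUDUD: Ā=278.0103, payoff=0.0000, prob=0.029488
DDUUD: Ā=164.9009, payoff=9.2255, prob=0.011616
UDUUD: Ā=256.2918, payoff=14.3385, prob=0.029488
DUUUD: Ā=239.4558, payoff=31.1745, prob=0.029488
UUUUD: Ā=372.1663, payoff=48.4519, prob=0.074853
DDDDU: Ā=116.2959, payoff=0.0000, prob=0.004576
UDDDU: Ā=180.7490, payoff=0.0000, prob=0.011616
DUDDU: Ā=163.9130, payoff=10.2135, prob=0.011616
UUDDU: Ā=254.7563, payoff=15.8740, prob=0.029488
DDUDU: Ā=149.9391, payoff=24.1874, prob=0.011616
UDUDU: Ā=233.0379, payoff=37.5924, prob=0.029488
DUUDU: Ā=216.2019, payoff=54.4284, prob=0.029488
UUUDU: Ā=336.0246, payoff=84.5935, prob=0.074853
DDDUU: Ā=138.3408, payoff=35.7857, prob=0.011616
UDDUU: Ā=215.0116, payoff=55.6187, prob=0.029488
DUDUU: Ā=198.1756, payoff=72.4547, prob=0.029488
UUDUU: Ā=308.0078, payoff=112.6103, prob=0.074853
DDUUU: Ā=184.2017, payoff=86.4286, prob=0.029488
UDUUU: Ā=286.2894, payoff=134.3288, prob=0.074853
DUUUU: Ā=269.4534, payoff=151.1648, prob=0.074853
UUUUU: Ā=418.7890, payoff=234.9428, prob=0.190012
Price = Σ prob·payoff / R^5 = 96.171337 / 2.100342 = 45.7884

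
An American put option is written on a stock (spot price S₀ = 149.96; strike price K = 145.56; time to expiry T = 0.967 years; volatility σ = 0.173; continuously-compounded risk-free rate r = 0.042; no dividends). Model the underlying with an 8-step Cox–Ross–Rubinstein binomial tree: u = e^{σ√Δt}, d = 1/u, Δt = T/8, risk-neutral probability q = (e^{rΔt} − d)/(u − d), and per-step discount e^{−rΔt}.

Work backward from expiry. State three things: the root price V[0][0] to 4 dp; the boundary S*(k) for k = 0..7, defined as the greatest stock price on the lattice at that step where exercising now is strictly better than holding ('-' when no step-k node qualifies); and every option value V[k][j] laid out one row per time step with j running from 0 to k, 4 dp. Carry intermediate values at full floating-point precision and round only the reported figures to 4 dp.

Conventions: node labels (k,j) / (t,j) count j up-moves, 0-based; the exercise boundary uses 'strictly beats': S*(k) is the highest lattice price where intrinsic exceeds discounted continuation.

Δt=0.12087, u=1.06199, d=0.94163, q=0.52725, disc=e^(-rΔt)=0.99494
k=8 terminal: V=max(K-S,0) → 52.8763 41.0287 27.6667 12.5965 0.0000 0.0000 0.0000 0.0000 0.0000
k=7: j=0 S=98.4294 intr=47.1306 cont=46.3935 V=47.1306[EX]; j=1 S=111.0114 intr=34.5486 cont=33.8115 V=34.5486[EX]; j=2 S=125.2019 intr=20.3581 cont=19.6210 V=20.3581[EX]; j=3 S=141.2062 intr=4.3538 cont=5.9248 V=5.9248[hold]; j=4 S=159.2564 intr=0.0000 cont=0.0000 V=0.0000[hold]; j=5 S=179.6139 intr=0.0000 cont=0.0000 V=0.0000[hold]; j=6 S=202.5737 intr=0.0000 cont=0.0000 V=0.0000[hold]; j=7 S=228.4684 intr=0.0000 cont=0.0000 V=0.0000[hold]  S*(7)=125.2019
k=6: j=0 S=104.5313 intr=41.0287 cont=40.2916 V=41.0287[EX]; j=1 S=117.8933 intr=27.6667 cont=26.9296 V=27.6667[EX]; j=2 S=132.9635 intr=12.5965 cont=12.6836 V=12.6836[hold]; j=3 S=149.9600 intr=0.0000 cont=2.7868 V=2.7868[hold]; j=4 S=169.1292 intr=0.0000 cont=0.0000 V=0.0000[hold]; j=5 S=190.7487 intr=0.0000 cont=0.0000 V=0.0000[hold]; j=6 S=215.1318 intr=0.0000 cont=0.0000 V=0.0000[hold]  S*(6)=117.8933
k=5: j=0 S=111.0114 intr=34.5486 cont=33.8115 V=34.5486[EX]; j=1 S=125.2019 intr=20.3581 cont=19.6667 V=20.3581[EX]; j=2 S=141.2062 intr=4.3538 cont=7.4277 V=7.4277[hold]; j=3 S=159.2564 intr=0.0000 cont=1.3108 V=1.3108[hold]; j=4 S=179.6139 intr=0.0000 cont=0.0000 V=0.0000[hold]; j=5 S=202.5737 intr=0.0000 cont=0.0000 V=0.0000[hold]  S*(5)=125.2019
k=4: j=0 S=117.8933 intr=27.6667 cont=26.9296 V=27.6667[EX]; j=1 S=132.9635 intr=12.5965 cont=13.4719 V=13.4719[hold]; j=2 S=149.9600 intr=0.0000 cont=4.1812 V=4.1812[hold]; j=3 S=169.1292 intr=0.0000 cont=0.6165 V=0.6165[hold]; j=4 S=190.7487 intr=0.0000 cont=0.0000 V=0.0000[hold]  S*(4)=117.8933
k=3: j=0 S=125.2019 intr=20.3581 cont=20.0803 V=20.3581[EX]; j=1 S=141.2062 intr=4.3538 cont=8.5300 V=8.5300[hold]; j=2 S=159.2564 intr=0.0000 cont=2.2901 V=2.2901[hold]; j=3 S=179.6139 intr=0.0000 cont=0.2900 V=0.2900[hold]  S*(3)=125.2019
k=2: j=0 S=132.9635 intr=12.5965 cont=14.0502 V=14.0502[hold]; j=1 S=149.9600 intr=0.0000 cont=5.2134 V=5.2134[hold]; j=2 S=169.1292 intr=0.0000 cont=1.2293 V=1.2293[hold]  S*(2)=-
k=1: j=0 S=141.2062 intr=4.3538 cont=9.3434 V=9.3434[hold]; j=1 S=159.2564 intr=0.0000 cont=3.0970 V=3.0970[hold]  S*(1)=-
k=0: j=0 S=149.9600 intr=0.0000 cont=6.0194 V=6.0194[hold]  S*(0)=-

price = 6.0194
boundary = - - - 125.2019 117.8933 125.2019 117.8933 125.2019
tree:
6.0194
9.3434 3.0970
14.0502 5.2134 1.2293
20.3581 8.5300 2.2901 0.2900
27.6667 13.4719 4.1812 0.6165 0.0000
34.5486 20.3581 7.4277 1.3108 0.0000 0.0000
41.0287 27.6667 12.6836 2.7868 0.0000 0.0000 0.0000
47.1306 34.5486 20.3581 5.9248 0.0000 0.0000 0.0000 0.0000
52.8763 41.0287 27.6667 12.5965 0.0000 0.0000 0.0000 0.0000 0.0000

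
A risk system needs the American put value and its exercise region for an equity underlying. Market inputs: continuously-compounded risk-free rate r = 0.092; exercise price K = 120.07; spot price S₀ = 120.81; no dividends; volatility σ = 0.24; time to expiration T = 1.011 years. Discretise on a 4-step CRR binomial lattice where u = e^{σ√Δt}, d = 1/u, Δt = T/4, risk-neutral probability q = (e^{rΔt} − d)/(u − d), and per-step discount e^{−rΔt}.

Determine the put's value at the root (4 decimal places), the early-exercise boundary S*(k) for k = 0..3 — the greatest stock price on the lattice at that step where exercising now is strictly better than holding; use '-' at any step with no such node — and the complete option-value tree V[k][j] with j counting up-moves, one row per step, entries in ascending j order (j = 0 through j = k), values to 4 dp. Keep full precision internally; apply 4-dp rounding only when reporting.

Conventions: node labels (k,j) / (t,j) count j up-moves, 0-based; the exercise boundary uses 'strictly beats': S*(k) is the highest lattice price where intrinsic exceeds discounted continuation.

params: Δt=0.25275 u=1.12824 d=0.88634 q=0.56712 e^(-rΔt)=0.97702
t_4 payoffs: 45.5113 25.1625 0.0000 0.0000 0.0000
t_3: node(3,0) S=84.1200 payoff=35.9500 vs cont=33.1902 → 35.9500 [stop]  node(3,1) S=107.0784 payoff=12.9916 vs cont=10.6419 → 12.9916 [stop]  node(3,2) S=136.3026 payoff=0.0000 vs cont=0.0000 → 0.0000 [wait]  node(3,3) S=173.5028 payoff=0.0000 vs cont=0.0000 → 0.0000 [wait]  ⇒ S*(3)=107.0784
t_2: node(2,0) S=94.9075 payoff=25.1625 vs cont=22.4027 → 25.1625 [stop]  node(2,1) S=120.8100 payoff=0.0000 vs cont=5.4945 → 5.4945 [wait]  node(2,2) S=153.7819 payoff=0.0000 vs cont=0.0000 → 0.0000 [wait]  ⇒ S*(2)=94.9075
t_1: node(1,0) S=107.0784 payoff=12.9916 vs cont=13.6863 → 13.6863 [wait]  node(1,1) S=136.3026 payoff=0.0000 vs cont=2.3238 → 2.3238 [wait]  ⇒ S*(1)=-
t_0: node(0,0) S=120.8100 payoff=0.0000 vs cont=7.0759 → 7.0759 [wait]  ⇒ S*(0)=-

price = 7.0759
boundary = - - 94.9075 107.0784
tree:
7.0759
13.6863 2.3238
25.1625 5.4945 0.0000
35.9500 12.9916 0.0000 0.0000
45.5113 25.1625 0.0000 0.0000 0.0000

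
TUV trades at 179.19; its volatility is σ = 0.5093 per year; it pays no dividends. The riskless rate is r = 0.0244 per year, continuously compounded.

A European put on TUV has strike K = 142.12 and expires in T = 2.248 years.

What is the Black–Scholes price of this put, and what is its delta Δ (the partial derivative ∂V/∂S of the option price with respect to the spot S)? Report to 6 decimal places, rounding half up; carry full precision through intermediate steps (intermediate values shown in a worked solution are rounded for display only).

price = 27.389408
Δ = -0.224476

σ√T = 0.5093·√2.248 = 0.763610
d₁ = (ln(S/K) + (r+σ²/2)T) / (σ√T) = (ln(179.19/142.12) + (0.0244+0.5093²/2)·2.248) / 0.763610 = (0.231775 + 0.346402) / 0.763610 = 0.757162
d₂ = d₁ − σ√T = 0.757162 − 0.763610 = -0.006449
e^{−rT} = 0.946626
N(−d₁) = 0.224476,  N(−d₂) = 0.502573
Put price V = K·e^{−rT}·N(−d₂) − S·N(−d₁) = 67.613352 − 40.223944 = 27.389408
Δ = −N(−d₁) = -0.224476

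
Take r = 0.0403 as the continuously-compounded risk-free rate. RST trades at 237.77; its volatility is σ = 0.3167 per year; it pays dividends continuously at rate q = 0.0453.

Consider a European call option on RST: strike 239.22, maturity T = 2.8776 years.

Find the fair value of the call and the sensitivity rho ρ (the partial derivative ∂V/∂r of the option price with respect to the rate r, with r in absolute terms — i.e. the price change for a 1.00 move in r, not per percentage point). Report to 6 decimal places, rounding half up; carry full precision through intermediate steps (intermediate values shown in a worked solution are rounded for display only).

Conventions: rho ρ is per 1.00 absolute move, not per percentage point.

price = 42.530479
ρ = 232.653763

σ√T = 0.3167·√2.8776 = 0.537234
d₁ = (ln(S/K) + (r−q+σ²/2)T) / (σ√T) = (ln(237.77/239.22) + (0.0403−0.0453+0.3167²/2)·2.8776) / 0.537234 = (-0.006080 + 0.129922) / 0.537234 = 0.230518
d₂ = d₁ − σ√T = 0.230518 − 0.537234 = -0.306715
e^{−rT} = 0.890504
e^{−qT} = 0.877784
N(d₁) = 0.591155,  N(d₂) = 0.379530
Call price V = S·e^{−qT}·N(d₁) − K·e^{−rT}·N(d₂) = 123.380410 − 80.849931 = 42.530479
ρ = K·T·e^{−rT}·N(d₂) = 232.653763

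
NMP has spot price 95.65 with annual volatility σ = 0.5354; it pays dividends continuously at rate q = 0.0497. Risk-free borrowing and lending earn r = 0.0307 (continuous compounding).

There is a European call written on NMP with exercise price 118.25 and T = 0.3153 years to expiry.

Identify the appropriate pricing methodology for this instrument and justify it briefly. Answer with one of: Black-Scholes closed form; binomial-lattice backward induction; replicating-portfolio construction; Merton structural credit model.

framework: Black-Scholes closed form

Key observation: with NMP following a GBM at constant σ and r, the European call struck at 118.25 prices in closed form — nothing here needs a stepwise model or a balance sheet.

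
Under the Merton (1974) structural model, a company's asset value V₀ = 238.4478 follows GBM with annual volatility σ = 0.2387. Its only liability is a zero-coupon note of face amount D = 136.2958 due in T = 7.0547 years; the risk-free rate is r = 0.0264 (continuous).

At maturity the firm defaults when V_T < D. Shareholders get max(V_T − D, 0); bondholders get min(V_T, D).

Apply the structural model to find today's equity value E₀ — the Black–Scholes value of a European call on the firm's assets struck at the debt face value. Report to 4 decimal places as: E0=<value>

E0=131.2460

Work the structural quantities from V₀ = 238.4478 against face 136.2958:
d₁ = [ln(V₀/D) + (r + σ²/2)T] / (σ√T)
   = [ln(238.4478/136.2958) + (0.0264 + 0.5·0.2387²)·7.0547] / (0.2387·√7.0547)
   = [0.559323 + 0.387224] / 0.634004 = 1.492968
d₂ = d₁ − σ√T = 1.492968 − 0.634004 = 0.858965
N(d₁) = 0.932277,  N(d₂) = 0.804820,  e^(−rT) = 0.830071
E₀ = V₀·N(d₁) − D·e^(−rT)·N(d₂)
   = 238.4478·0.932277 − 136.2958·0.830071·0.804820 = 131.245998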